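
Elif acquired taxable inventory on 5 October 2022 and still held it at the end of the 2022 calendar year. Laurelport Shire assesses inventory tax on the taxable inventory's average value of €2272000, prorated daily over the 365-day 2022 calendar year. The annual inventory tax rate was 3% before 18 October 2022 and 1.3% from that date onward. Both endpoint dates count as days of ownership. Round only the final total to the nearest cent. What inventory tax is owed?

€8496.66

5 October – 17 October 2022: 13 days at 3% → €2272000 × 3% × 13/365 = €2427.6164
18 October – 31 December 2022: 75 days at 1.3% → €2272000 × 1.3% × 75/365 = €6069.0411
Total = €8496.6575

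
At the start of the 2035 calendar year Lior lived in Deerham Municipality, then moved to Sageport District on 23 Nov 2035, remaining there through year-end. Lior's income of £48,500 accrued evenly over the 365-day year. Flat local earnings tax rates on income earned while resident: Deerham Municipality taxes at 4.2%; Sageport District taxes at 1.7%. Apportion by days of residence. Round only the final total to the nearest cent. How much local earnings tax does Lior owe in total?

£1,907.45

Deerham Municipality, 1 Jan – 22 Nov 2035: 326 days → £48,500 × 4.2% × 326/365 = £1,819.3479
Sageport District, 23 Nov – 31 Dec 2035: 39 days → £48,500 × 1.7% × 39/365 = £88.0973
Total = £1,907.4452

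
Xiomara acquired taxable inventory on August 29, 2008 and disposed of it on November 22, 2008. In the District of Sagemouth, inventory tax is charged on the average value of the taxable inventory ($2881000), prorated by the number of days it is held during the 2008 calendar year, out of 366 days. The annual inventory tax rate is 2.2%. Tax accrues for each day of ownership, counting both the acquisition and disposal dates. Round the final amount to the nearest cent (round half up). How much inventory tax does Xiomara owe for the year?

Days held (August 29 – November 22, 2008): 86 out of 366
Tax = $2881000 × 2.2% × 86/366 = $14893.0383

$14893.04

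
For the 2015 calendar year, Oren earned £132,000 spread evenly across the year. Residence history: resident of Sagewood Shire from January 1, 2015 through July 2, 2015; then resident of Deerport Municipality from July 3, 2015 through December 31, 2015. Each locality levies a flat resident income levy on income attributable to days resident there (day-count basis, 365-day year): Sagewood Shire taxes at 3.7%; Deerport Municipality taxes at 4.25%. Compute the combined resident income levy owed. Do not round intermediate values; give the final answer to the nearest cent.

Sagewood Shire, January 1 – July 2, 2015: 183 days → £132,000 × 3.7% × 183/365 = £2,448.6904
Deerport Municipality, July 3 – December 31, 2015: 182 days → £132,000 × 4.25% × 182/365 = £2,797.3151
Total = £5,246.0055

£5,246.01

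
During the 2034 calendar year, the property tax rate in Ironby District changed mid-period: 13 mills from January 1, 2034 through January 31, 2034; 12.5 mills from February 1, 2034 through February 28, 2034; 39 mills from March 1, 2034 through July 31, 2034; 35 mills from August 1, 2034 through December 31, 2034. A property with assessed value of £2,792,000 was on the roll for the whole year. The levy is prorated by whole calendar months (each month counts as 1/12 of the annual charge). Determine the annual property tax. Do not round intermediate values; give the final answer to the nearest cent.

January 1 – January 31, 2034: 1 month at 13 mills → £2,792,000 × 1.3% × 1/12 = £3,024.6667
February 1 – February 28, 2034: 1 month at 12.5 mills → £2,792,000 × 1.25% × 1/12 = £2,908.3333
March 1 – July 31, 2034: 5 months at 39 mills → £2,792,000 × 3.9% × 5/12 = £45,370.0000
August 1 – December 31, 2034: 5 months at 35 mills → £2,792,000 × 3.5% × 5/12 = £40,716.6667
Total = £92,019.6667

£92,019.67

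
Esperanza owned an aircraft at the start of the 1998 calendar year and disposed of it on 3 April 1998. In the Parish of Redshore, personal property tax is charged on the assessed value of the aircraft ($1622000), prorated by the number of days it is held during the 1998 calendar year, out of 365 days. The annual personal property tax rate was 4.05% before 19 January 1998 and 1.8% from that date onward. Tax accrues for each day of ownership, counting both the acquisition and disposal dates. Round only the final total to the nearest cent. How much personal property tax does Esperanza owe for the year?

$9238.73

1 January – 18 January 1998: 18 days at 4.05% → $1622000 × 4.05% × 18/365 = $3239.5562
19 January – 3 April 1998: 75 days at 1.8% → $1622000 × 1.8% × 75/365 = $5999.1781
Total = $9238.7342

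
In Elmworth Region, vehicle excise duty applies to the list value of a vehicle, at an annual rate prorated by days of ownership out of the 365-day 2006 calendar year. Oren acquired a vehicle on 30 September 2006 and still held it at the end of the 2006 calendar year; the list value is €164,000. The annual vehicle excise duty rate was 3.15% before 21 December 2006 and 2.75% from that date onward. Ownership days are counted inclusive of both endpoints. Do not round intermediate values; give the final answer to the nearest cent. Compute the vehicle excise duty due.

30 September – 20 December 2006: 82 days at 3.15% → €164,000 × 3.15% × 82/365 = €1,160.5808
21 December – 31 December 2006: 11 days at 2.75% → €164,000 × 2.75% × 11/365 = €135.9178
Total = €1,296.4986

€1,296.50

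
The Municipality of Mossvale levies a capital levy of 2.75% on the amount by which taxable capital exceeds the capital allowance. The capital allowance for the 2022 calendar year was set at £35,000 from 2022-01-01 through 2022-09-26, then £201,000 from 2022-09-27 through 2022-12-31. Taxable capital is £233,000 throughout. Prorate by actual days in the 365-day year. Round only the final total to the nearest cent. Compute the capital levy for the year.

2022-01-01 to 2022-09-26: 269 days, exemption £35,000 → (£233,000 − £35,000) × 2.75% × 269/365 = £4,012.8904
2022-09-27 to 2022-12-31: 96 days, exemption £201,000 → (£233,000 − £201,000) × 2.75% × 96/365 = £231.4521
Total = £4,244.3425

£4,244.34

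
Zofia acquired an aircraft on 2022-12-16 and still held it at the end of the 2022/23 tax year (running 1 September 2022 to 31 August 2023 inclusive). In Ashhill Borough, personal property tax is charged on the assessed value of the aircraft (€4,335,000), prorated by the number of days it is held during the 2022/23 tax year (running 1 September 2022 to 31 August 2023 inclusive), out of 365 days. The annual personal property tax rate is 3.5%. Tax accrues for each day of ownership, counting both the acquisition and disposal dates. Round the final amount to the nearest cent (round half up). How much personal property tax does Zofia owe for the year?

Days held (2022-12-16 to 2023-08-31): 259 out of 365
Tax = €4,335,000 × 3.5% × 259/365 = €107,662.3973

€107,662.40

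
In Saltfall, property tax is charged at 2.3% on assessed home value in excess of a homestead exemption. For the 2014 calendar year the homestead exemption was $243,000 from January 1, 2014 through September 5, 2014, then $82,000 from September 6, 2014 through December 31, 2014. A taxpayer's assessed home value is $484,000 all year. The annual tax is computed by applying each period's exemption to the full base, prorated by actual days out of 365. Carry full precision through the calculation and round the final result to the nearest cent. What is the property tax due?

$6,729.99

January 1 – September 5, 2014: 248 days, exemption $243,000 → ($484,000 − $243,000) × 2.3% × 248/365 = $3,766.2027
September 6 – December 31, 2014: 117 days, exemption $82,000 → ($484,000 − $82,000) × 2.3% × 117/365 = $2,963.7863
Total = $6,729.9890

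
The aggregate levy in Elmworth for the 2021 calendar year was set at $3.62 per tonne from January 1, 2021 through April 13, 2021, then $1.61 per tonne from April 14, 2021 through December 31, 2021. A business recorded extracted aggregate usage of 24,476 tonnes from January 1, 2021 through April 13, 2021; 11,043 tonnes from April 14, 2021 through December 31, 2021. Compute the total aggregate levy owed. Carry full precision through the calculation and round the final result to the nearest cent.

$106382.35

January 1 – April 13, 2021: 24,476 tonnes at $3.62/tonne → $88603.12
April 14 – December 31, 2021: 11,043 tonnes at $1.61/tonne → $17779.23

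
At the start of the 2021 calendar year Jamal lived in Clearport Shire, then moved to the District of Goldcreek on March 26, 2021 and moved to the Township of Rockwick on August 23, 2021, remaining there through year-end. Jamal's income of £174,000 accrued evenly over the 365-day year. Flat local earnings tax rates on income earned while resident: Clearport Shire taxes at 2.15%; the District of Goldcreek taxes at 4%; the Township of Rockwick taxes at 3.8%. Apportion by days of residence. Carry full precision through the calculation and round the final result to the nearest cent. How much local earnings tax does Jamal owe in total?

Clearport Shire, January 1 – March 25, 2021: 84 days → £174,000 × 2.15% × 84/365 = £860.9425
The District of Goldcreek, March 26 – August 22, 2021: 150 days → £174,000 × 4% × 150/365 = £2,860.2740
The Township of Rockwick, August 23 – December 31, 2021: 131 days → £174,000 × 3.8% × 131/365 = £2,373.0740
Total = £6,094.2904

£6,094.29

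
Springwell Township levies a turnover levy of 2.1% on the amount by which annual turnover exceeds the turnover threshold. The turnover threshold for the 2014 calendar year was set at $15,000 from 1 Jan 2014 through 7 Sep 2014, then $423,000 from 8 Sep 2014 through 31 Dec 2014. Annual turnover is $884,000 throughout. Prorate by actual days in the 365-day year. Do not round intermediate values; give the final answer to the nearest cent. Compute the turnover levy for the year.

$15,549.49

1 Jan – 7 Sep 2014: 250 days, exemption $15,000 → ($884,000 − $15,000) × 2.1% × 250/365 = $12,499.3151
8 Sep – 31 Dec 2014: 115 days, exemption $423,000 → ($884,000 − $423,000) × 2.1% × 115/365 = $3,050.1781
Total = $15,549.4932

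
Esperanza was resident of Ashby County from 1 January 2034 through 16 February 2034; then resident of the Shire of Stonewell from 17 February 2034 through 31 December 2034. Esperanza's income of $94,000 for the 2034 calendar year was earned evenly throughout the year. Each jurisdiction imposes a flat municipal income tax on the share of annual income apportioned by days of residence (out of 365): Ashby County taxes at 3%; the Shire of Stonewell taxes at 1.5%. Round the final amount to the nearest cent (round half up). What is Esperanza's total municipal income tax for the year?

Ashby County, 1 January – 16 February 2034: 47 days → $94,000 × 3% × 47/365 = $363.1233
The Shire of Stonewell, 17 February – 31 December 2034: 318 days → $94,000 × 1.5% × 318/365 = $1,228.4384
Total = $1,591.5616

$1,591.56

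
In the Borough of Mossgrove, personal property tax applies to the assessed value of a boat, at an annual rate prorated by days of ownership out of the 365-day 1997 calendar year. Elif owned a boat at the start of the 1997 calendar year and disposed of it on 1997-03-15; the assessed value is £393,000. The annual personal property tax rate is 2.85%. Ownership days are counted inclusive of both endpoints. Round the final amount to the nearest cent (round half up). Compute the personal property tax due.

£2,270.79

Days held (1997-01-01 to 1997-03-15): 74 out of 365
Tax = £393,000 × 2.85% × 74/365 = £2,270.7863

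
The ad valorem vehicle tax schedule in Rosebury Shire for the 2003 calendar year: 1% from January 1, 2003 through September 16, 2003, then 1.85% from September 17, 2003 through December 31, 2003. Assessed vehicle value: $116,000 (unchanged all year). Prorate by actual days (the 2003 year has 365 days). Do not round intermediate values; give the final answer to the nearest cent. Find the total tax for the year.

January 1 – September 16, 2003: 259 days at 1% → $116,000 × 1% × 259/365 = $823.1233
September 17 – December 31, 2003: 106 days at 1.85% → $116,000 × 1.85% × 106/365 = $623.2219
Total = $1,446.3452

$1,446.35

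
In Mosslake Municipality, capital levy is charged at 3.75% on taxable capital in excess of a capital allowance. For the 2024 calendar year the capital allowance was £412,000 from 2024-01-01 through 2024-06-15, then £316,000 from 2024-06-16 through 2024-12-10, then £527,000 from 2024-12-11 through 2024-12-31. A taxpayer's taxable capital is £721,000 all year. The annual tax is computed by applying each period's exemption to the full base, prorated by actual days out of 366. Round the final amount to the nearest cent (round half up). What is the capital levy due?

2024-01-01 to 2024-06-15: 167 days, exemption £412,000 → (£721,000 − £412,000) × 3.75% × 167/366 = £5,287.1926
2024-06-16 to 2024-12-10: 178 days, exemption £316,000 → (£721,000 − £316,000) × 3.75% × 178/366 = £7,386.2705
2024-12-11 to 2024-12-31: 21 days, exemption £527,000 → (£721,000 − £527,000) × 3.75% × 21/366 = £417.4180
Total = £13,090.8811

£13,090.88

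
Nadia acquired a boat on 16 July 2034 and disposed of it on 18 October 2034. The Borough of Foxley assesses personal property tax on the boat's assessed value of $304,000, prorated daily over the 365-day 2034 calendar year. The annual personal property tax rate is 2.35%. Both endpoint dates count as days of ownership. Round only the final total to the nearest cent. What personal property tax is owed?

Days held (16 July – 18 October 2034): 95 out of 365
Tax = $304,000 × 2.35% × 95/365 = $1,859.3973

$1,859.40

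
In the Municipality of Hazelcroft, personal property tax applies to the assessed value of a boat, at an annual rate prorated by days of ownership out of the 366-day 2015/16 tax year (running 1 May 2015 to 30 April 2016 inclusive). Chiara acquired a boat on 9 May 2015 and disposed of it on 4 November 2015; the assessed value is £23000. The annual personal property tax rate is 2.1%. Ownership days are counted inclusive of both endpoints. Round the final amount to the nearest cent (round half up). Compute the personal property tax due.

Days held (9 May – 4 November 2015): 180 out of 366
Tax = £23000 × 2.1% × 180/366 = £237.5410

£237.54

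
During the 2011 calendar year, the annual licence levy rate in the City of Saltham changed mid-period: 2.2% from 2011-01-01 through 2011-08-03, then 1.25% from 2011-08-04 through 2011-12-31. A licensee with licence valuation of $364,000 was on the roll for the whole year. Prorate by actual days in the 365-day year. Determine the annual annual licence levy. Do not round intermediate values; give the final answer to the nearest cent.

$6,586.90

2011-01-01 to 2011-08-03: 215 days at 2.2% → $364,000 × 2.2% × 215/365 = $4,717.0411
2011-08-04 to 2011-12-31: 150 days at 1.25% → $364,000 × 1.25% × 150/365 = $1,869.8630
Total = $6,586.9041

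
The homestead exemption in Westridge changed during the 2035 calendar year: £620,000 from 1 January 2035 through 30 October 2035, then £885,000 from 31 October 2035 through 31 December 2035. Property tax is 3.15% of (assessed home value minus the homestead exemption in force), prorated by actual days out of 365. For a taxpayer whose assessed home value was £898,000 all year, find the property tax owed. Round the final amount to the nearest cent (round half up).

1 January – 30 October 2035: 303 days, exemption £620,000 → (£898,000 − £620,000) × 3.15% × 303/365 = £7,269.5096
31 October – 31 December 2035: 62 days, exemption £885,000 → (£898,000 − £885,000) × 3.15% × 62/365 = £69.5589
Total = £7,339.0685

£7,339.07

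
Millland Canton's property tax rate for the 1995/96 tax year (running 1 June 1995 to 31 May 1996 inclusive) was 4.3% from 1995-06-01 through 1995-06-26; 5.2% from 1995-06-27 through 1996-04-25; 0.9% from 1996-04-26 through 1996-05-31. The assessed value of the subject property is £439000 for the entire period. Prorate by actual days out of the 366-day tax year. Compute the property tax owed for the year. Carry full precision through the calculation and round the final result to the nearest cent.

£20690.57

1995-06-01 to 1995-06-26: 26 days at 4.3% → £439000 × 4.3% × 26/366 = £1340.9891
1995-06-27 to 1996-04-25: 304 days at 5.2% → £439000 × 5.2% × 304/366 = £18960.9617
1996-04-26 to 1996-05-31: 36 days at 0.9% → £439000 × 0.9% × 36/366 = £388.6230
Total = £20690.5738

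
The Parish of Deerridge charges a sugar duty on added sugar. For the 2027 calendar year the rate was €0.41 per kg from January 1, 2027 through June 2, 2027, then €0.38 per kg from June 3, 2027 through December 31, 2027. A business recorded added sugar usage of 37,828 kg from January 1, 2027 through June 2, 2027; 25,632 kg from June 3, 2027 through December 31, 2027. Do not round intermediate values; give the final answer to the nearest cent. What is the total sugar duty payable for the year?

January 1 – June 2, 2027: 37,828 kg at €0.41/kg → €15509.48
June 3 – December 31, 2027: 25,632 kg at €0.38/kg → €9740.16

€25249.64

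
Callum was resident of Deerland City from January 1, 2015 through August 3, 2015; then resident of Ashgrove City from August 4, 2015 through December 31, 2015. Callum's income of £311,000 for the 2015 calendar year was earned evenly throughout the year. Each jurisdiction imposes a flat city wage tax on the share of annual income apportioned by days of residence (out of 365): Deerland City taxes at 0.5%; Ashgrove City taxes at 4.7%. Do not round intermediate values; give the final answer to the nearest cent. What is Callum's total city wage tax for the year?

£6,922.95

Deerland City, January 1 – August 3, 2015: 215 days → £311,000 × 0.5% × 215/365 = £915.9589
Ashgrove City, August 4 – December 31, 2015: 150 days → £311,000 × 4.7% × 150/365 = £6,006.9863
Total = £6,922.9452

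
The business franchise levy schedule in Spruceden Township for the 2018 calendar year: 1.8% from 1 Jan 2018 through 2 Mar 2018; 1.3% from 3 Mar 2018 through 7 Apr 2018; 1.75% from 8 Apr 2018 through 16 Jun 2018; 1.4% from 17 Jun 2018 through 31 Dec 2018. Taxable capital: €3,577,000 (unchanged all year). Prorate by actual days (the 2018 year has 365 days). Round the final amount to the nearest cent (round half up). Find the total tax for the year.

€54,517.40

1 Jan – 2 Mar 2018: 61 days at 1.8% → €3,577,000 × 1.8% × 61/365 = €10,760.4000
3 Mar – 7 Apr 2018: 36 days at 1.3% → €3,577,000 × 1.3% × 36/365 = €4,586.4000
8 Apr – 16 Jun 2018: 70 days at 1.75% → €3,577,000 × 1.75% × 70/365 = €12,005.0000
17 Jun – 31 Dec 2018: 198 days at 1.4% → €3,577,000 × 1.4% × 198/365 = €27,165.6000
Total = €54,517.4000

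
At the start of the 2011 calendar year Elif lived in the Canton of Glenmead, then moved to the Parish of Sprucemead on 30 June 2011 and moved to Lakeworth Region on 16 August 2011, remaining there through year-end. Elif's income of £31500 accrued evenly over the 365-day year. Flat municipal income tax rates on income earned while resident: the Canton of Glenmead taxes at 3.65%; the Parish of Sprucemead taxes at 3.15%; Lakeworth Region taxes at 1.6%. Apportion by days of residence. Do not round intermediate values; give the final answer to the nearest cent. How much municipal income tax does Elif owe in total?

£885.32

The Canton of Glenmead, 1 January – 29 June 2011: 180 days → £31500 × 3.65% × 180/365 = £567.0000
The Parish of Sprucemead, 30 June – 15 August 2011: 47 days → £31500 × 3.15% × 47/365 = £127.7692
Lakeworth Region, 16 August – 31 December 2011: 138 days → £31500 × 1.6% × 138/365 = £190.5534
Total = £885.3226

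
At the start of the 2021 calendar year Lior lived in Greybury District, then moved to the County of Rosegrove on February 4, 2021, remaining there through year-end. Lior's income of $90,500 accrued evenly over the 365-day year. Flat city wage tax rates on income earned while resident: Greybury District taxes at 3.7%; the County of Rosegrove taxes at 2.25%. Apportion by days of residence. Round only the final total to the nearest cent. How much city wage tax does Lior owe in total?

$2,158.49

Greybury District, January 1 – February 3, 2021: 34 days → $90,500 × 3.7% × 34/365 = $311.9151
The County of Rosegrove, February 4 – December 31, 2021: 331 days → $90,500 × 2.25% × 331/365 = $1,846.5719
Total = $2,158.4870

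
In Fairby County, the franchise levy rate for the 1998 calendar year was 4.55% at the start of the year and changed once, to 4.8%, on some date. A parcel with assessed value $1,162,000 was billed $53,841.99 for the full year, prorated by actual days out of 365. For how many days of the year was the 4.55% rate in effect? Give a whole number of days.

Let d = days at the first rate; then 365 − d days at the second rate.
$1,162,000 × [4.55%·d + 4.8%·(365−d)] / 365 = $53,841.99
Solving gives d = 243, so the new rate took effect on 1 Sep 1998.

243 days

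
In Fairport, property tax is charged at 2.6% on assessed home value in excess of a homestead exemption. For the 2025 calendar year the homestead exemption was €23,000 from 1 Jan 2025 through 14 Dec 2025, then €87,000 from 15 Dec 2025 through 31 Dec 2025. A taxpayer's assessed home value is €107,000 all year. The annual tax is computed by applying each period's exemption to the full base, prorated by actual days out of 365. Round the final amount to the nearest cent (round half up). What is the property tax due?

€2,106.50

1 Jan – 14 Dec 2025: 348 days, exemption €23,000 → (€107,000 − €23,000) × 2.6% × 348/365 = €2,082.2795
15 Dec – 31 Dec 2025: 17 days, exemption €87,000 → (€107,000 − €87,000) × 2.6% × 17/365 = €24.2192
Total = €2,106.4986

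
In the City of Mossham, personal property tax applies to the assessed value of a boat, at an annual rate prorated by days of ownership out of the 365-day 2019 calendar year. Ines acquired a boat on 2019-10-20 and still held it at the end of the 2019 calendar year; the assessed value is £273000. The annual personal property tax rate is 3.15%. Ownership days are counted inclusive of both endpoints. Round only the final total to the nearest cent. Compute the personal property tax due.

£1719.90

Days held (2019-10-20 to 2019-12-31): 73 out of 365
Tax = £273000 × 3.15% × 73/365 = £1719.9000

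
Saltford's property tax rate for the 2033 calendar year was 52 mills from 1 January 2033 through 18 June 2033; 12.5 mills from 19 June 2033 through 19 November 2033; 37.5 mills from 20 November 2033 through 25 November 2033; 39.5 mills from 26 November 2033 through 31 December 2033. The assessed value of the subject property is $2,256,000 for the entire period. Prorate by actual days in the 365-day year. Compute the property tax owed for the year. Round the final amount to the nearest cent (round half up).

1 January – 18 June 2033: 169 days at 52 mills → $2,256,000 × 5.2% × 169/365 = $54,317.0630
19 June – 19 November 2033: 154 days at 12.5 mills → $2,256,000 × 1.25% × 154/365 = $11,898.0822
20 November – 25 November 2033: 6 days at 37.5 mills → $2,256,000 × 3.75% × 6/365 = $1,390.6849
26 November – 31 December 2033: 36 days at 39.5 mills → $2,256,000 × 3.95% × 36/365 = $8,789.1288
Total = $76,394.9589

$76,394.96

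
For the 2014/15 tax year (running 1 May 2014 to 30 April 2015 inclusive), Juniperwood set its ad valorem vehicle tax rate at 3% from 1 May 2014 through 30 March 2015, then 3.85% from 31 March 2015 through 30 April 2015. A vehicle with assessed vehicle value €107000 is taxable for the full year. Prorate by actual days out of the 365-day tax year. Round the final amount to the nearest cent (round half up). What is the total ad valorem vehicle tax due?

€3287.25

1 May 2014 – 30 March 2015: 334 days at 3% → €107000 × 3% × 334/365 = €2937.3699
31 March – 30 April 2015: 31 days at 3.85% → €107000 × 3.85% × 31/365 = €349.8753
Total = €3287.2452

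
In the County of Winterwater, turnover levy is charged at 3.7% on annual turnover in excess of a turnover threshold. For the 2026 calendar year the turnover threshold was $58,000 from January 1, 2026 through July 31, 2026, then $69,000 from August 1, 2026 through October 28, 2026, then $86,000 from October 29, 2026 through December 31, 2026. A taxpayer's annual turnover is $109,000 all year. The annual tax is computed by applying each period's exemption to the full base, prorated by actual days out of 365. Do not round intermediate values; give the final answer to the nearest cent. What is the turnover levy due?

January 1 – July 31, 2026: 212 days, exemption $58,000 → ($109,000 − $58,000) × 3.7% × 212/365 = $1,096.0110
August 1 – October 28, 2026: 89 days, exemption $69,000 → ($109,000 − $69,000) × 3.7% × 89/365 = $360.8767
October 29 – December 31, 2026: 64 days, exemption $86,000 → ($109,000 − $86,000) × 3.7% × 64/365 = $149.2164
Total = $1,606.1041

$1,606.10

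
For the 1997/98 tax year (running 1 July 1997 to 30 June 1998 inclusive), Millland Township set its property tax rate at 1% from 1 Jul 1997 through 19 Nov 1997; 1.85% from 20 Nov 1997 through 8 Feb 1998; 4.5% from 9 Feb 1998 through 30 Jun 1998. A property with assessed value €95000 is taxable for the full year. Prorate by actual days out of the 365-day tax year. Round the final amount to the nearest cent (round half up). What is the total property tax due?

€2422.76

1 Jul – 19 Nov 1997: 142 days at 1% → €95000 × 1% × 142/365 = €369.5890
20 Nov 1997 – 8 Feb 1998: 81 days at 1.85% → €95000 × 1.85% × 81/365 = €390.0205
9 Feb – 30 Jun 1998: 142 days at 4.5% → €95000 × 4.5% × 142/365 = €1663.1507
Total = €2422.7603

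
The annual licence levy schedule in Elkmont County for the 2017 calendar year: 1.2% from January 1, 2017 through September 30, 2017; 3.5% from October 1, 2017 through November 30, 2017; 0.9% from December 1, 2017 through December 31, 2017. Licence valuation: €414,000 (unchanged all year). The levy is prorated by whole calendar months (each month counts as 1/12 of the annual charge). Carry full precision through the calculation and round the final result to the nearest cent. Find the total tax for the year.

€6,451.50

January 1 – September 30, 2017: 9 months at 1.2% → €414,000 × 1.2% × 9/12 = €3,726.0000
October 1 – November 30, 2017: 2 months at 3.5% → €414,000 × 3.5% × 2/12 = €2,415.0000
December 1 – December 31, 2017: 1 month at 0.9% → €414,000 × 0.9% × 1/12 = €310.5000
Total = €6,451.5000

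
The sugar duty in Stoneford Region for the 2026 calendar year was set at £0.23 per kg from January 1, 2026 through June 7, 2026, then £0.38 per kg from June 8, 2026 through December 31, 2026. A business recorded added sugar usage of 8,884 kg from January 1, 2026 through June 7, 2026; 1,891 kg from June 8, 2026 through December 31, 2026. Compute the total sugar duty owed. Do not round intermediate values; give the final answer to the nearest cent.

January 1 – June 7, 2026: 8,884 kg at £0.23/kg → £2,043.32
June 8 – December 31, 2026: 1,891 kg at £0.38/kg → £718.58

£2,761.90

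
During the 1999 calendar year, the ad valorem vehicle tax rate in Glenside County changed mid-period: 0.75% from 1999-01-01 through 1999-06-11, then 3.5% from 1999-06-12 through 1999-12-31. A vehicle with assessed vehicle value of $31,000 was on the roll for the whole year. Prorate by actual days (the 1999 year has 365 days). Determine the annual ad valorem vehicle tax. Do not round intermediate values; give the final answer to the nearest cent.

1999-01-01 to 1999-06-11: 162 days at 0.75% → $31,000 × 0.75% × 162/365 = $103.1918
1999-06-12 to 1999-12-31: 203 days at 3.5% → $31,000 × 3.5% × 203/365 = $603.4384
Total = $706.6301

$706.63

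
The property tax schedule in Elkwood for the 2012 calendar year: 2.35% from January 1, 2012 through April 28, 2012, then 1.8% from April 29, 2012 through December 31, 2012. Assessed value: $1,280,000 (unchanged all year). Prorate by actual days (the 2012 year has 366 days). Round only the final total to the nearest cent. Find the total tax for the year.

January 1 – April 28, 2012: 119 days at 2.35% → $1,280,000 × 2.35% × 119/366 = $9,780.1093
April 29 – December 31, 2012: 247 days at 1.8% → $1,280,000 × 1.8% × 247/366 = $15,548.8525
Total = $25,328.9617

$25,328.96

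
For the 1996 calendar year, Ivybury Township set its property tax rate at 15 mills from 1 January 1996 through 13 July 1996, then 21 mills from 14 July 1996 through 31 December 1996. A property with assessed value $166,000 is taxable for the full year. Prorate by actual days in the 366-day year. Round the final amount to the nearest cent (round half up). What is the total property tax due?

1 January – 13 July 1996: 195 days at 15 mills → $166,000 × 1.5% × 195/366 = $1,326.6393
14 July – 31 December 1996: 171 days at 21 mills → $166,000 × 2.1% × 171/366 = $1,628.7049
Total = $2,955.3443

$2,955.34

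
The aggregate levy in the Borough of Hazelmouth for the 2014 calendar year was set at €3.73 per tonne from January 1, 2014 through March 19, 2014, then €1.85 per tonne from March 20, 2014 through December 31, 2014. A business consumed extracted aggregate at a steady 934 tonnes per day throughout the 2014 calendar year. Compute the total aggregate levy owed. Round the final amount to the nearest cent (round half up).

€767,645.26

January 1 – March 19, 2014: 78 days × 934 tonnes/day = 72,852 tonnes at €3.73/tonne → €271,737.96
March 20 – December 31, 2014: 287 days × 934 tonnes/day = 268,058 tonnes at €1.85/tonne → €495,907.30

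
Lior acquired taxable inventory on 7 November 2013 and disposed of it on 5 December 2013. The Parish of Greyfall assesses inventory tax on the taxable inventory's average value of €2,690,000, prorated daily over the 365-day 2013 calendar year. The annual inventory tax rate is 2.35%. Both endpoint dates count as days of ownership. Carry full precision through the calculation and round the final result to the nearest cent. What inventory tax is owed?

Days held (7 November – 5 December 2013): 29 out of 365
Tax = €2,690,000 × 2.35% × 29/365 = €5,022.5616

€5,022.56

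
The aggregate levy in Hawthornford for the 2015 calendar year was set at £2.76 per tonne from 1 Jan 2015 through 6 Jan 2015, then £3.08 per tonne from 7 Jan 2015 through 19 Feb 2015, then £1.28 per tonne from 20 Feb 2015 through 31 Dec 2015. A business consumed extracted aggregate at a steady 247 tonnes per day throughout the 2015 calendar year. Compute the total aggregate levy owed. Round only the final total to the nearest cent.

£137154.16

1 Jan – 6 Jan 2015: 6 days × 247 tonnes/day = 1,482 tonnes at £2.76/tonne → £4090.32
7 Jan – 19 Feb 2015: 44 days × 247 tonnes/day = 10,868 tonnes at £3.08/tonne → £33473.44
20 Feb – 31 Dec 2015: 315 days × 247 tonnes/day = 77,805 tonnes at £1.28/tonne → £99590.40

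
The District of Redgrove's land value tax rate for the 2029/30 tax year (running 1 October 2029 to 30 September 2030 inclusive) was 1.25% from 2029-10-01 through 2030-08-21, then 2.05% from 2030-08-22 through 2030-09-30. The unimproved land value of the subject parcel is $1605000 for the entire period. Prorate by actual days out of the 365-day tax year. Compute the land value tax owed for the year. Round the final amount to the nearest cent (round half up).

$21469.62

2029-10-01 to 2030-08-21: 325 days at 1.25% → $1605000 × 1.25% × 325/365 = $17863.8699
2030-08-22 to 2030-09-30: 40 days at 2.05% → $1605000 × 2.05% × 40/365 = $3605.7534
Total = $21469.6233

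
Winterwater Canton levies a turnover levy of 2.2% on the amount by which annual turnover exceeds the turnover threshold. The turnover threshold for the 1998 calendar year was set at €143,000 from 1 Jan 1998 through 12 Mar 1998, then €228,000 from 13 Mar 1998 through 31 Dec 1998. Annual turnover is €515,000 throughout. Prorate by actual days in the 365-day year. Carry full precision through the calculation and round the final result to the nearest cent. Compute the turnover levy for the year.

1 Jan – 12 Mar 1998: 71 days, exemption €143,000 → (€515,000 − €143,000) × 2.2% × 71/365 = €1,591.9562
13 Mar – 31 Dec 1998: 294 days, exemption €228,000 → (€515,000 − €228,000) × 2.2% × 294/365 = €5,085.7973
Total = €6,677.7534

€6,677.75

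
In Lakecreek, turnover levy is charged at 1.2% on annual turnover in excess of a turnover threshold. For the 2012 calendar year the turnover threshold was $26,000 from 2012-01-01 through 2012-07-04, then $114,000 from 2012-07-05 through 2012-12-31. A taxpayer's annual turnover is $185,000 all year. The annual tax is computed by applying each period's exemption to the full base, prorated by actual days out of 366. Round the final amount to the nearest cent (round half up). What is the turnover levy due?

$1,388.66

2012-01-01 to 2012-07-04: 186 days, exemption $26,000 → ($185,000 − $26,000) × 1.2% × 186/366 = $969.6393
2012-07-05 to 2012-12-31: 180 days, exemption $114,000 → ($185,000 − $114,000) × 1.2% × 180/366 = $419.0164
Total = $1,388.6557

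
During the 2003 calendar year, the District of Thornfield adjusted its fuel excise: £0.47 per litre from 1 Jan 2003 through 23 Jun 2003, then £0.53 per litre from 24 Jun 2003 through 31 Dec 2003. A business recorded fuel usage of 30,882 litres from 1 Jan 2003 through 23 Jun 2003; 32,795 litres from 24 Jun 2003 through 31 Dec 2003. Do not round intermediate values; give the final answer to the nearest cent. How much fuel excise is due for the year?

£31,895.89

1 Jan – 23 Jun 2003: 30,882 litres at £0.47/litre → £14,514.54
24 Jun – 31 Dec 2003: 32,795 litres at £0.53/litre → £17,381.35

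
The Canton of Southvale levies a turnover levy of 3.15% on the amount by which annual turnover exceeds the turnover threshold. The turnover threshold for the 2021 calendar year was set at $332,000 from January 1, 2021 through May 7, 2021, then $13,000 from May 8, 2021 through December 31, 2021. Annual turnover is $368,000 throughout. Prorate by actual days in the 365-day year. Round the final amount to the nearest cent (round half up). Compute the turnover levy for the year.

January 1 – May 7, 2021: 127 days, exemption $332,000 → ($368,000 − $332,000) × 3.15% × 127/365 = $394.5699
May 8 – December 31, 2021: 238 days, exemption $13,000 → ($368,000 − $13,000) × 3.15% × 238/365 = $7,291.6027
Total = $7,686.1726

$7,686.17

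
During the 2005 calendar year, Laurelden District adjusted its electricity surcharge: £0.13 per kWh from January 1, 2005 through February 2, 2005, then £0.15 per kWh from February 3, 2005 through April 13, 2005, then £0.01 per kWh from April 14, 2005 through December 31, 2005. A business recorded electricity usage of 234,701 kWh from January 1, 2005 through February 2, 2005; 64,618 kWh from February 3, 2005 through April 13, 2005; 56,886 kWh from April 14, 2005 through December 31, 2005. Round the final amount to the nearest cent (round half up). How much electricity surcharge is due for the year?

January 1 – February 2, 2005: 234,701 kWh at £0.13/kWh → £30,511.13
February 3 – April 13, 2005: 64,618 kWh at £0.15/kWh → £9,692.70
April 14 – December 31, 2005: 56,886 kWh at £0.01/kWh → £568.86

£40,772.69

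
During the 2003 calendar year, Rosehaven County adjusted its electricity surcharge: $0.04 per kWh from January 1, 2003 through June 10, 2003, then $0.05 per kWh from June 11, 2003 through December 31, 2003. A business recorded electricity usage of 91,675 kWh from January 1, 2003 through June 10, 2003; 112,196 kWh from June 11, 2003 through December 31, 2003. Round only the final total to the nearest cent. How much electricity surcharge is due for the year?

$9,276.80

January 1 – June 10, 2003: 91,675 kWh at $0.04/kWh → $3,667.00
June 11 – December 31, 2003: 112,196 kWh at $0.05/kWh → $5,609.80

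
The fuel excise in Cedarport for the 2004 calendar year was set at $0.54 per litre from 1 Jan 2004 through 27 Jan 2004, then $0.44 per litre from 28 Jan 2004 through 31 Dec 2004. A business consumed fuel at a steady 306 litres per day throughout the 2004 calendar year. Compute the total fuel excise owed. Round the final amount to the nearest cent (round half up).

1 Jan – 27 Jan 2004: 27 days × 306 litres/day = 8,262 litres at $0.54/litre → $4,461.48
28 Jan – 31 Dec 2004: 339 days × 306 litres/day = 103,734 litres at $0.44/litre → $45,642.96

$50,104.44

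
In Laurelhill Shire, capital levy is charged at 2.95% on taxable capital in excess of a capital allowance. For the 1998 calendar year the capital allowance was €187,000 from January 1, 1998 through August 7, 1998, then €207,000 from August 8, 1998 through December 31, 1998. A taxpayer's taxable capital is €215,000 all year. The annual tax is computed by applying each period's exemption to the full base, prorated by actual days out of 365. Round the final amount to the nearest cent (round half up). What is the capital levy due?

January 1 – August 7, 1998: 219 days, exemption €187,000 → (€215,000 − €187,000) × 2.95% × 219/365 = €495.6000
August 8 – December 31, 1998: 146 days, exemption €207,000 → (€215,000 − €207,000) × 2.95% × 146/365 = €94.4000
Total = €590.0000

€590.00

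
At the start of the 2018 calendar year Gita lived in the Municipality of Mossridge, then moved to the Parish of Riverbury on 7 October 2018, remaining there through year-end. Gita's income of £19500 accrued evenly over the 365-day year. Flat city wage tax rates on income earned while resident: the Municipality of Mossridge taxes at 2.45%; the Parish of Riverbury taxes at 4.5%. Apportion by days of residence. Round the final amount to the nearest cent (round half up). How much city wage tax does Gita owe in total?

£571.94

The Municipality of Mossridge, 1 January – 6 October 2018: 279 days → £19500 × 2.45% × 279/365 = £365.1842
The Parish of Riverbury, 7 October – 31 December 2018: 86 days → £19500 × 4.5% × 86/365 = £206.7534
Total = £571.9377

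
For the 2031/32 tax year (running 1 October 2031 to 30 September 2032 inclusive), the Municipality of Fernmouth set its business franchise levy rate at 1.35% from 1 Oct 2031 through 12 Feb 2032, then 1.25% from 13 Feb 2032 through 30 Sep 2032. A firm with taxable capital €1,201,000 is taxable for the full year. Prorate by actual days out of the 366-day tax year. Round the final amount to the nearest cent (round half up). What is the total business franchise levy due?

1 Oct 2031 – 12 Feb 2032: 135 days at 1.35% → €1,201,000 × 1.35% × 135/366 = €5,980.3893
13 Feb – 30 Sep 2032: 231 days at 1.25% → €1,201,000 × 1.25% × 231/366 = €9,475.1025
Total = €15,455.4918

€15,455.49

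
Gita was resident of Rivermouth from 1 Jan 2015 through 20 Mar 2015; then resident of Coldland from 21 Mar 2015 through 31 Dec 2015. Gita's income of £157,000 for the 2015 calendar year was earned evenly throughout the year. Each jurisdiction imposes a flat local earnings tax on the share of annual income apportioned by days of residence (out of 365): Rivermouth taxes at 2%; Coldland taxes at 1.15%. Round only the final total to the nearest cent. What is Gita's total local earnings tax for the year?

Rivermouth, 1 Jan – 20 Mar 2015: 79 days → £157,000 × 2% × 79/365 = £679.6164
Coldland, 21 Mar – 31 Dec 2015: 286 days → £157,000 × 1.15% × 286/365 = £1,414.7205
Total = £2,094.3370

£2,094.34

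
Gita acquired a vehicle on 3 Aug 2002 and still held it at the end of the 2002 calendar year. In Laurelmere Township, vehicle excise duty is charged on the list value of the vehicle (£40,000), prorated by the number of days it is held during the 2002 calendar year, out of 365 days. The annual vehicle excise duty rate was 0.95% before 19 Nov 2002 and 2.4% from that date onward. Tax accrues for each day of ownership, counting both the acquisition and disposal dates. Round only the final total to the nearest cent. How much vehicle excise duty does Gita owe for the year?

£225.53

3 Aug – 18 Nov 2002: 108 days at 0.95% → £40,000 × 0.95% × 108/365 = £112.4384
19 Nov – 31 Dec 2002: 43 days at 2.4% → £40,000 × 2.4% × 43/365 = £113.0959
Total = £225.5342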